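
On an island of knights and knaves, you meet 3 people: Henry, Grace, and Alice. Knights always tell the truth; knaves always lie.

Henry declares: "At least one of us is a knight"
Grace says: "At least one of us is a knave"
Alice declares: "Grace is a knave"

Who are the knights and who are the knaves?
Henry is a knight.
Grace is a knight.
Alice is a knave.

Verification:
- Henry (knight) says "At least one of us is a knight" - this is TRUE because Henry and Grace are knights.
- Grace (knight) says "At least one of us is a knave" - this is TRUE because Alice is a knave.
- Alice (knave) says "Grace is a knave" - this is FALSE (a lie) because Grace is a knight.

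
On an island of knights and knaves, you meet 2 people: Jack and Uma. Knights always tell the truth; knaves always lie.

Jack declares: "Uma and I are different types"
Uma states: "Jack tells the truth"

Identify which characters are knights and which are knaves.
Jack is a knave.
Uma is a knave.

Verification:
- Jack (knave) says "Uma and I are different types" - this is FALSE (a lie) because Jack is a knave and Uma is a knave.
- Uma (knave) says "Jack tells the truth" - this is FALSE (a lie) because Jack is a knave.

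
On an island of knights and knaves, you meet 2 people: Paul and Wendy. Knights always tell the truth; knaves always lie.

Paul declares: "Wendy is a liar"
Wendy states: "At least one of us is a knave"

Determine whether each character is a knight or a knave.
Paul is a knave.
Wendy is a knight.

Verification:
- Paul (knave) says "Wendy is a liar" - this is FALSE (a lie) because Wendy is a knight.
- Wendy (knight) says "At least one of us is a knave" - this is TRUE because Paul is a knave.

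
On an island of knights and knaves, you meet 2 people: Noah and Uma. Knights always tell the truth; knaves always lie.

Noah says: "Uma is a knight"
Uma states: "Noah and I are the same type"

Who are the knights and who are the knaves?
Noah is a knight.
Uma is a knight.

Verification:
- Noah (knight) says "Uma is a knight" - this is TRUE because Uma is a knight.
- Uma (knight) says "Noah and I are the same type" - this is TRUE because Uma is a knight and Noah is a knight.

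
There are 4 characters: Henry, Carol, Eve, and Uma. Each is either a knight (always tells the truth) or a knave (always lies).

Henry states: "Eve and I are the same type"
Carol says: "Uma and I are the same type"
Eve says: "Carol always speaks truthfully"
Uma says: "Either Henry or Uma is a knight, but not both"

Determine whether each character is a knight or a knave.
Henry is a knave.
Carol is a knight.
Eve is a knight.
Uma is a knight.

Verification:
- Henry (knave) says "Eve and I are the same type" - this is FALSE (a lie) because Henry is a knave and Eve is a knight.
- Carol (knight) says "Uma and I are the same type" - this is TRUE because Carol is a knight and Uma is a knight.
- Eve (knight) says "Carol always speaks truthfully" - this is TRUE because Carol is a knight.
- Uma (knight) says "Either Henry or Uma is a knight, but not both" - this is TRUE because Henry is a knave and Uma is a knight.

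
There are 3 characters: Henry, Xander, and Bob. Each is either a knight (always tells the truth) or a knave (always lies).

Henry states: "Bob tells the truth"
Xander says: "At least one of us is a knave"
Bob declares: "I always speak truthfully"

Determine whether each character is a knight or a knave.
Henry is a knave.
Xander is a knight.
Bob is a knave.

Verification:
- Henry (knave) says "Bob tells the truth" - this is FALSE (a lie) because Bob is a knave.
- Xander (knight) says "At least one of us is a knave" - this is TRUE because Henry and Bob are knaves.
- Bob (knave) says "I always speak truthfully" - this is FALSE (a lie) because Bob is a knave.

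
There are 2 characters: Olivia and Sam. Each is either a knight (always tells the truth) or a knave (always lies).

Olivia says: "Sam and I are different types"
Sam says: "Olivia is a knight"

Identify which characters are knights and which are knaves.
Olivia is a knave.
Sam is a knave.

Verification:
- Olivia (knave) says "Sam and I are different types" - this is FALSE (a lie) because Olivia is a knave and Sam is a knave.
- Sam (knave) says "Olivia is a knight" - this is FALSE (a lie) because Olivia is a knave.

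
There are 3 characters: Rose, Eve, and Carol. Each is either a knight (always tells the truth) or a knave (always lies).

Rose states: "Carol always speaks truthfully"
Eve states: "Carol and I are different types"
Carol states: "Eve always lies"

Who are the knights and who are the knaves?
Rose is a knave.
Eve is a knight.
Carol is a knave.

Verification:
- Rose (knave) says "Carol always speaks truthfully" - this is FALSE (a lie) because Carol is a knave.
- Eve (knight) says "Carol and I are different types" - this is TRUE because Eve is a knight and Carol is a knave.
- Carol (knave) says "Eve always lies" - this is FALSE (a lie) because Eve is a knight.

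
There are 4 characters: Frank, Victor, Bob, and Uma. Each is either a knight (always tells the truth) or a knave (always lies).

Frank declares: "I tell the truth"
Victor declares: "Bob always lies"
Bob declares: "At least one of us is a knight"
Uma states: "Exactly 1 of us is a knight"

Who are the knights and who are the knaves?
Frank is a knight.
Victor is a knave.
Bob is a knight.
Uma is a knave.

Verification:
- Frank (knight) says "I tell the truth" - this is TRUE because Frank is a knight.
- Victor (knave) says "Bob always lies" - this is FALSE (a lie) because Bob is a knight.
- Bob (knight) says "At least one of us is a knight" - this is TRUE because Frank and Bob are knights.
- Uma (knave) says "Exactly 1 of us is a knight" - this is FALSE (a lie) because there are 2 knights.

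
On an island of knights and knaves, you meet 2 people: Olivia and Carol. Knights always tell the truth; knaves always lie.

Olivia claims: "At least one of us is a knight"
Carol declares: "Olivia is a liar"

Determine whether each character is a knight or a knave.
Olivia is a knight.
Carol is a knave.

Verification:
- Olivia (knight) says "At least one of us is a knight" - this is TRUE because Olivia is a knight.
- Carol (knave) says "Olivia is a liar" - this is FALSE (a lie) because Olivia is a knight.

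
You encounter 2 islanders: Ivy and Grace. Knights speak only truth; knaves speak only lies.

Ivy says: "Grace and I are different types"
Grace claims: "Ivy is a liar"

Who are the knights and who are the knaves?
Ivy is a knight.
Grace is a knave.

Verification:
- Ivy (knight) says "Grace and I are different types" - this is TRUE because Ivy is a knight and Grace is a knave.
- Grace (knave) says "Ivy is a liar" - this is FALSE (a lie) because Ivy is a knight.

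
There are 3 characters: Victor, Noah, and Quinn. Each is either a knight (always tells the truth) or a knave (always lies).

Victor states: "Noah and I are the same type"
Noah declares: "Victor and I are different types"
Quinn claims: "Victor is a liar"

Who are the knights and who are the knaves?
Victor is a knave.
Noah is a knight.
Quinn is a knight.

Verification:
- Victor (knave) says "Noah and I are the same type" - this is FALSE (a lie) because Victor is a knave and Noah is a knight.
- Noah (knight) says "Victor and I are different types" - this is TRUE because Noah is a knight and Victor is a knave.
- Quinn (knight) says "Victor is a liar" - this is TRUE because Victor is a knave.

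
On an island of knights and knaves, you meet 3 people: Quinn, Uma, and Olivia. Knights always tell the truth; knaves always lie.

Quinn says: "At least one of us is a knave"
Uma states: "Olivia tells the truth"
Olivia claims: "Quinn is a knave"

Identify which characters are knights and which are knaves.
Quinn is a knight.
Uma is a knave.
Olivia is a knave.

Verification:
- Quinn (knight) says "At least one of us is a knave" - this is TRUE because Uma and Olivia are knaves.
- Uma (knave) says "Olivia tells the truth" - this is FALSE (a lie) because Olivia is a knave.
- Olivia (knave) says "Quinn is a knave" - this is FALSE (a lie) because Quinn is a knight.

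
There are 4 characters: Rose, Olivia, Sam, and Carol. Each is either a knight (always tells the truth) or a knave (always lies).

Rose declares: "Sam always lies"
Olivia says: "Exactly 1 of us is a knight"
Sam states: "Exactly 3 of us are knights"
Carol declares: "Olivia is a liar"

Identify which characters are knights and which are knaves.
Rose is a knight.
Olivia is a knave.
Sam is a knave.
Carol is a knight.

Verification:
- Rose (knight) says "Sam always lies" - this is TRUE because Sam is a knave.
- Olivia (knave) says "Exactly 1 of us is a knight" - this is FALSE (a lie) because there are 2 knights.
- Sam (knave) says "Exactly 3 of us are knights" - this is FALSE (a lie) because there are 2 knights.
- Carol (knight) says "Olivia is a liar" - this is TRUE because Olivia is a knave.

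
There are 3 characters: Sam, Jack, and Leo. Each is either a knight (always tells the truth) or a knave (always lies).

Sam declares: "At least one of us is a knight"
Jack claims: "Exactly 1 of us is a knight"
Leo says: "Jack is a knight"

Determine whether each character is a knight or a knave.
Sam is a knave.
Jack is a knave.
Leo is a knave.

Verification:
- Sam (knave) says "At least one of us is a knight" - this is FALSE (a lie) because no one is a knight.
- Jack (knave) says "Exactly 1 of us is a knight" - this is FALSE (a lie) because there are 0 knights.
- Leo (knave) says "Jack is a knight" - this is FALSE (a lie) because Jack is a knave.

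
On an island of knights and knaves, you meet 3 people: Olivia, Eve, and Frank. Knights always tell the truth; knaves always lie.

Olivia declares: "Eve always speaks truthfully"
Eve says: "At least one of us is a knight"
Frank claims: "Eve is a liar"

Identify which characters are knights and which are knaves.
Olivia is a knight.
Eve is a knight.
Frank is a knave.

Verification:
- Olivia (knight) says "Eve always speaks truthfully" - this is TRUE because Eve is a knight.
- Eve (knight) says "At least one of us is a knight" - this is TRUE because Olivia and Eve are knights.
- Frank (knave) says "Eve is a liar" - this is FALSE (a lie) because Eve is a knight.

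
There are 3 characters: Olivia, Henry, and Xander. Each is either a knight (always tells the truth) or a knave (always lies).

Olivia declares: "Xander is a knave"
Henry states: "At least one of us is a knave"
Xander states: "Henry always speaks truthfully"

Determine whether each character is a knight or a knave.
Olivia is a knave.
Henry is a knight.
Xander is a knight.

Verification:
- Olivia (knave) says "Xander is a knave" - this is FALSE (a lie) because Xander is a knight.
- Henry (knight) says "At least one of us is a knave" - this is TRUE because Olivia is a knave.
- Xander (knight) says "Henry always speaks truthfully" - this is TRUE because Henry is a knight.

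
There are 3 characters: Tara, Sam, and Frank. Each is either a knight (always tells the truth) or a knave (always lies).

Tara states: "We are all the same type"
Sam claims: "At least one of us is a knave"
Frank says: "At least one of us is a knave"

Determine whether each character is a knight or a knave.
Tara is a knave.
Sam is a knight.
Frank is a knight.

Verification:
- Tara (knave) says "We are all the same type" - this is FALSE (a lie) because Sam and Frank are knights and Tara is a knave.
- Sam (knight) says "At least one of us is a knave" - this is TRUE because Tara is a knave.
- Frank (knight) says "At least one of us is a knave" - this is TRUE because Tara is a knave.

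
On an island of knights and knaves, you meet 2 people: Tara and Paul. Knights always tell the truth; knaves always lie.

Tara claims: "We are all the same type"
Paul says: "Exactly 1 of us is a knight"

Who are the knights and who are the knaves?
Tara is a knave.
Paul is a knight.

Verification:
- Tara (knave) says "We are all the same type" - this is FALSE (a lie) because Paul is a knight and Tara is a knave.
- Paul (knight) says "Exactly 1 of us is a knight" - this is TRUE because there are 1 knights.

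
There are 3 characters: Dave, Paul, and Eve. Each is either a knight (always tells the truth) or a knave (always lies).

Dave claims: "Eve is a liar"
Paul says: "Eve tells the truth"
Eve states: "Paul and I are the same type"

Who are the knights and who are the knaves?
Dave is a knave.
Paul is a knight.
Eve is a knight.

Verification:
- Dave (knave) says "Eve is a liar" - this is FALSE (a lie) because Eve is a knight.
- Paul (knight) says "Eve tells the truth" - this is TRUE because Eve is a knight.
- Eve (knight) says "Paul and I are the same type" - this is TRUE because Eve is a knight and Paul is a knight.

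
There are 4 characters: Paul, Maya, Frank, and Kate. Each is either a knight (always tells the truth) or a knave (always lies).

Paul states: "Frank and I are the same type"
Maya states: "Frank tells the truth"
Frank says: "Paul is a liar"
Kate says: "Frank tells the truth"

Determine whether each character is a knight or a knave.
Paul is a knave.
Maya is a knight.
Frank is a knight.
Kate is a knight.

Verification:
- Paul (knave) says "Frank and I are the same type" - this is FALSE (a lie) because Paul is a knave and Frank is a knight.
- Maya (knight) says "Frank tells the truth" - this is TRUE because Frank is a knight.
- Frank (knight) says "Paul is a liar" - this is TRUE because Paul is a knave.
- Kate (knight) says "Frank tells the truth" - this is TRUE because Frank is a knight.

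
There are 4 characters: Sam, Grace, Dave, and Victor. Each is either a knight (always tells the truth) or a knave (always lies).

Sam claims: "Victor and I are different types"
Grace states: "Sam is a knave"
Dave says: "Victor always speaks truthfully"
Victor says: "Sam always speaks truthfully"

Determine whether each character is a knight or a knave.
Sam is a knave.
Grace is a knight.
Dave is a knave.
Victor is a knave.

Verification:
- Sam (knave) says "Victor and I are different types" - this is FALSE (a lie) because Sam is a knave and Victor is a knave.
- Grace (knight) says "Sam is a knave" - this is TRUE because Sam is a knave.
- Dave (knave) says "Victor always speaks truthfully" - this is FALSE (a lie) because Victor is a knave.
- Victor (knave) says "Sam always speaks truthfully" - this is FALSE (a lie) because Sam is a knave.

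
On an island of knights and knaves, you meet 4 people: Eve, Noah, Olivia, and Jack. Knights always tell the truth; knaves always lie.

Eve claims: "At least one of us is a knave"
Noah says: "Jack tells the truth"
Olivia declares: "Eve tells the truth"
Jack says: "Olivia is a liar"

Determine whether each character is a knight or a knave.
Eve is a knight.
Noah is a knave.
Olivia is a knight.
Jack is a knave.

Verification:
- Eve (knight) says "At least one of us is a knave" - this is TRUE because Noah and Jack are knaves.
- Noah (knave) says "Jack tells the truth" - this is FALSE (a lie) because Jack is a knave.
- Olivia (knight) says "Eve tells the truth" - this is TRUE because Eve is a knight.
- Jack (knave) says "Olivia is a liar" - this is FALSE (a lie) because Olivia is a knight.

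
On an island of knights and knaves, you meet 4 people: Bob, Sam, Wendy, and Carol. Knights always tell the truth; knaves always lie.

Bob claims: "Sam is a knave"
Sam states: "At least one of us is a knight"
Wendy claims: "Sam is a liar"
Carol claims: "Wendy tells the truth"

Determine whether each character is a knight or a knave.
Bob is a knave.
Sam is a knight.
Wendy is a knave.
Carol is a knave.

Verification:
- Bob (knave) says "Sam is a knave" - this is FALSE (a lie) because Sam is a knight.
- Sam (knight) says "At least one of us is a knight" - this is TRUE because Sam is a knight.
- Wendy (knave) says "Sam is a liar" - this is FALSE (a lie) because Sam is a knight.
- Carol (knave) says "Wendy tells the truth" - this is FALSE (a lie) because Wendy is a knave.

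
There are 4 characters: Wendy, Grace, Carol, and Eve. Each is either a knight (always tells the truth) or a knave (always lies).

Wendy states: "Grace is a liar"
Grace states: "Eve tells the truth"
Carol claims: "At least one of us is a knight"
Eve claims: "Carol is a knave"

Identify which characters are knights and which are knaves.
Wendy is a knight.
Grace is a knave.
Carol is a knight.
Eve is a knave.

Verification:
- Wendy (knight) says "Grace is a liar" - this is TRUE because Grace is a knave.
- Grace (knave) says "Eve tells the truth" - this is FALSE (a lie) because Eve is a knave.
- Carol (knight) says "At least one of us is a knight" - this is TRUE because Wendy and Carol are knights.
- Eve (knave) says "Carol is a knave" - this is FALSE (a lie) because Carol is a knight.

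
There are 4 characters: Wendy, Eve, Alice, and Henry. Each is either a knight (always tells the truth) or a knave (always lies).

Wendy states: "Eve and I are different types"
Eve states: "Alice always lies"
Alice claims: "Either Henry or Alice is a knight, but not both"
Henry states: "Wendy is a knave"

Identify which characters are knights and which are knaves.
Wendy is a knight.
Eve is a knave.
Alice is a knight.
Henry is a knave.

Verification:
- Wendy (knight) says "Eve and I are different types" - this is TRUE because Wendy is a knight and Eve is a knave.
- Eve (knave) says "Alice always lies" - this is FALSE (a lie) because Alice is a knight.
- Alice (knight) says "Either Henry or Alice is a knight, but not both" - this is TRUE because Henry is a knave and Alice is a knight.
- Henry (knave) says "Wendy is a knave" - this is FALSE (a lie) because Wendy is a knight.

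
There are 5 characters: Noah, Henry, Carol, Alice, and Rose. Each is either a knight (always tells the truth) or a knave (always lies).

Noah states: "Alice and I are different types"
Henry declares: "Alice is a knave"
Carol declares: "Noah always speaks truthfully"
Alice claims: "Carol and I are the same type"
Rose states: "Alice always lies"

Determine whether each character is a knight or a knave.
Noah is a knight.
Henry is a knight.
Carol is a knight.
Alice is a knave.
Rose is a knight.

Verification:
- Noah (knight) says "Alice and I are different types" - this is TRUE because Noah is a knight and Alice is a knave.
- Henry (knight) says "Alice is a knave" - this is TRUE because Alice is a knave.
- Carol (knight) says "Noah always speaks truthfully" - this is TRUE because Noah is a knight.
- Alice (knave) says "Carol and I are the same type" - this is FALSE (a lie) because Alice is a knave and Carol is a knight.
- Rose (knight) says "Alice always lies" - this is TRUE because Alice is a knave.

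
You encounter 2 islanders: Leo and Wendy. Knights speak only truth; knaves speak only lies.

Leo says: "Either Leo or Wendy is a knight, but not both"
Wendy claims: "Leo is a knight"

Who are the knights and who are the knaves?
Leo is a knave.
Wendy is a knave.

Verification:
- Leo (knave) says "Either Leo or Wendy is a knight, but not both" - this is FALSE (a lie) because Leo is a knave and Wendy is a knave.
- Wendy (knave) says "Leo is a knight" - this is FALSE (a lie) because Leo is a knave.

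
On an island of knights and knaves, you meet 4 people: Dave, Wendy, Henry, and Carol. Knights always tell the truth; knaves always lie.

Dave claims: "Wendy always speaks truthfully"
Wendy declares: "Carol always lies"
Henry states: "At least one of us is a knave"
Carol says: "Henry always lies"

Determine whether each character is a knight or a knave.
Dave is a knight.
Wendy is a knight.
Henry is a knight.
Carol is a knave.

Verification:
- Dave (knight) says "Wendy always speaks truthfully" - this is TRUE because Wendy is a knight.
- Wendy (knight) says "Carol always lies" - this is TRUE because Carol is a knave.
- Henry (knight) says "At least one of us is a knave" - this is TRUE because Carol is a knave.
- Carol (knave) says "Henry always lies" - this is FALSE (a lie) because Henry is a knight.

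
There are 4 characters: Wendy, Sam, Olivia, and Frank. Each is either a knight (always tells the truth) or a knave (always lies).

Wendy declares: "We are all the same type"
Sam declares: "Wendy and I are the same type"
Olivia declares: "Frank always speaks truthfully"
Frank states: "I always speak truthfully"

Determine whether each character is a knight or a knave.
Wendy is a knight.
Sam is a knight.
Olivia is a knight.
Frank is a knight.

Verification:
- Wendy (knight) says "We are all the same type" - this is TRUE because Wendy, Sam, Olivia, and Frank are knights.
- Sam (knight) says "Wendy and I are the same type" - this is TRUE because Sam is a knight and Wendy is a knight.
- Olivia (knight) says "Frank always speaks truthfully" - this is TRUE because Frank is a knight.
- Frank (knight) says "I always speak truthfully" - this is TRUE because Frank is a knight.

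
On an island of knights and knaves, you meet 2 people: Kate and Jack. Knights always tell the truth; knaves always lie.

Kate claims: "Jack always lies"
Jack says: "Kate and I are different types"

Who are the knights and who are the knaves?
Kate is a knave.
Jack is a knight.

Verification:
- Kate (knave) says "Jack always lies" - this is FALSE (a lie) because Jack is a knight.
- Jack (knight) says "Kate and I are different types" - this is TRUE because Jack is a knight and Kate is a knave.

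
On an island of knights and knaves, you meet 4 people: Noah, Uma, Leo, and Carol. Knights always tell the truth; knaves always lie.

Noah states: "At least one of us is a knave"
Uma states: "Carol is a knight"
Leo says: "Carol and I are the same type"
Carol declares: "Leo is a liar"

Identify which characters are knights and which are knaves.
Noah is a knight.
Uma is a knight.
Leo is a knave.
Carol is a knight.

Verification:
- Noah (knight) says "At least one of us is a knave" - this is TRUE because Leo is a knave.
- Uma (knight) says "Carol is a knight" - this is TRUE because Carol is a knight.
- Leo (knave) says "Carol and I are the same type" - this is FALSE (a lie) because Leo is a knave and Carol is a knight.
- Carol (knight) says "Leo is a liar" - this is TRUE because Leo is a knave.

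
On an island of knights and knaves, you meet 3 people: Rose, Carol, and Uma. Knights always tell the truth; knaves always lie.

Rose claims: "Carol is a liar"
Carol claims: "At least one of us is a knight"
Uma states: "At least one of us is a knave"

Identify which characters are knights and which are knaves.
Rose is a knave.
Carol is a knight.
Uma is a knight.

Verification:
- Rose (knave) says "Carol is a liar" - this is FALSE (a lie) because Carol is a knight.
- Carol (knight) says "At least one of us is a knight" - this is TRUE because Carol and Uma are knights.
- Uma (knight) says "At least one of us is a knave" - this is TRUE because Rose is a knave.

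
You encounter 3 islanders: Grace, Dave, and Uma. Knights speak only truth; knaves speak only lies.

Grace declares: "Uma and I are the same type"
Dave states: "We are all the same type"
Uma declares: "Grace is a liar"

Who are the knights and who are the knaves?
Grace is a knave.
Dave is a knave.
Uma is a knight.

Verification:
- Grace (knave) says "Uma and I are the same type" - this is FALSE (a lie) because Grace is a knave and Uma is a knight.
- Dave (knave) says "We are all the same type" - this is FALSE (a lie) because Uma is a knight and Grace and Dave are knaves.
- Uma (knight) says "Grace is a liar" - this is TRUE because Grace is a knave.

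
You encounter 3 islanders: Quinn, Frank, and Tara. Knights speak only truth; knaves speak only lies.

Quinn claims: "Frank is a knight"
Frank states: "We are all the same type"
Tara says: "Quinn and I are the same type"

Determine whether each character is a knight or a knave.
Quinn is a knight.
Frank is a knight.
Tara is a knight.

Verification:
- Quinn (knight) says "Frank is a knight" - this is TRUE because Frank is a knight.
- Frank (knight) says "We are all the same type" - this is TRUE because Quinn, Frank, and Tara are knights.
- Tara (knight) says "Quinn and I are the same type" - this is TRUE because Tara is a knight and Quinn is a knight.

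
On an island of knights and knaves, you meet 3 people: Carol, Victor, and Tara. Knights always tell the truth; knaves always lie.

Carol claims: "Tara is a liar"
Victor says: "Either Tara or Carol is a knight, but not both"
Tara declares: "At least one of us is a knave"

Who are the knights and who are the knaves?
Carol is a knave.
Victor is a knight.
Tara is a knight.

Verification:
- Carol (knave) says "Tara is a liar" - this is FALSE (a lie) because Tara is a knight.
- Victor (knight) says "Either Tara or Carol is a knight, but not both" - this is TRUE because Tara is a knight and Carol is a knave.
- Tara (knight) says "At least one of us is a knave" - this is TRUE because Carol is a knave.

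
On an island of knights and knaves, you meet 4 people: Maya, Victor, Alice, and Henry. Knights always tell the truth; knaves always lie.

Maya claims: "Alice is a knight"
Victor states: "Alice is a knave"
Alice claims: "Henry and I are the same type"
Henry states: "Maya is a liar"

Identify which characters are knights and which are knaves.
Maya is a knave.
Victor is a knight.
Alice is a knave.
Henry is a knight.

Verification:
- Maya (knave) says "Alice is a knight" - this is FALSE (a lie) because Alice is a knave.
- Victor (knight) says "Alice is a knave" - this is TRUE because Alice is a knave.
- Alice (knave) says "Henry and I are the same type" - this is FALSE (a lie) because Alice is a knave and Henry is a knight.
- Henry (knight) says "Maya is a liar" - this is TRUE because Maya is a knave.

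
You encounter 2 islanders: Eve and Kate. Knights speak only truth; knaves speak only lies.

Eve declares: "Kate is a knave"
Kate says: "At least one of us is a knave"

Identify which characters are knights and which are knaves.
Eve is a knave.
Kate is a knight.

Verification:
- Eve (knave) says "Kate is a knave" - this is FALSE (a lie) because Kate is a knight.
- Kate (knight) says "At least one of us is a knave" - this is TRUE because Eve is a knave.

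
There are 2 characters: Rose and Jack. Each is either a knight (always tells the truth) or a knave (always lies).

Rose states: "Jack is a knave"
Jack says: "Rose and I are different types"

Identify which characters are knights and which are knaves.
Rose is a knave.
Jack is a knight.

Verification:
- Rose (knave) says "Jack is a knave" - this is FALSE (a lie) because Jack is a knight.
- Jack (knight) says "Rose and I are different types" - this is TRUE because Jack is a knight and Rose is a knave.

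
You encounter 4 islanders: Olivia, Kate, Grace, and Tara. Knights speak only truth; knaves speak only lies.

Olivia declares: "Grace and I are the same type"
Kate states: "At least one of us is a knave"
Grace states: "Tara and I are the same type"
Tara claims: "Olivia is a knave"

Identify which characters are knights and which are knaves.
Olivia is a knave.
Kate is a knight.
Grace is a knight.
Tara is a knight.

Verification:
- Olivia (knave) says "Grace and I are the same type" - this is FALSE (a lie) because Olivia is a knave and Grace is a knight.
- Kate (knight) says "At least one of us is a knave" - this is TRUE because Olivia is a knave.
- Grace (knight) says "Tara and I are the same type" - this is TRUE because Grace is a knight and Tara is a knight.
- Tara (knight) says "Olivia is a knave" - this is TRUE because Olivia is a knave.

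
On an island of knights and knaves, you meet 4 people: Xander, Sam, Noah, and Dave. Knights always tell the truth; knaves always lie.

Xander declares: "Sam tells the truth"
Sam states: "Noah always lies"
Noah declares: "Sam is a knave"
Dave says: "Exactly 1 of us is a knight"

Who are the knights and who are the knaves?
Xander is a knight.
Sam is a knight.
Noah is a knave.
Dave is a knave.

Verification:
- Xander (knight) says "Sam tells the truth" - this is TRUE because Sam is a knight.
- Sam (knight) says "Noah always lies" - this is TRUE because Noah is a knave.
- Noah (knave) says "Sam is a knave" - this is FALSE (a lie) because Sam is a knight.
- Dave (knave) says "Exactly 1 of us is a knight" - this is FALSE (a lie) because there are 2 knights.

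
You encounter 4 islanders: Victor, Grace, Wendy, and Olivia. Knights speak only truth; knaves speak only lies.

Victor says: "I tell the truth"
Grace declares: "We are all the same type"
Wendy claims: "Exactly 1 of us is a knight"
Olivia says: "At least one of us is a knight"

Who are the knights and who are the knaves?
Victor is a knight.
Grace is a knave.
Wendy is a knave.
Olivia is a knight.

Verification:
- Victor (knight) says "I tell the truth" - this is TRUE because Victor is a knight.
- Grace (knave) says "We are all the same type" - this is FALSE (a lie) because Victor and Olivia are knights and Grace and Wendy are knaves.
- Wendy (knave) says "Exactly 1 of us is a knight" - this is FALSE (a lie) because there are 2 knights.
- Olivia (knight) says "At least one of us is a knight" - this is TRUE because Victor and Olivia are knights.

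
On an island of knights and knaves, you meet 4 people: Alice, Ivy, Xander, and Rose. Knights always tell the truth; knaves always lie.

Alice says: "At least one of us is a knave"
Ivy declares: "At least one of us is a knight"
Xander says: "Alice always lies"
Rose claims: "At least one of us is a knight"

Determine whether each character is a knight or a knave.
Alice is a knight.
Ivy is a knight.
Xander is a knave.
Rose is a knight.

Verification:
- Alice (knight) says "At least one of us is a knave" - this is TRUE because Xander is a knave.
- Ivy (knight) says "At least one of us is a knight" - this is TRUE because Alice, Ivy, and Rose are knights.
- Xander (knave) says "Alice always lies" - this is FALSE (a lie) because Alice is a knight.
- Rose (knight) says "At least one of us is a knight" - this is TRUE because Alice, Ivy, and Rose are knights.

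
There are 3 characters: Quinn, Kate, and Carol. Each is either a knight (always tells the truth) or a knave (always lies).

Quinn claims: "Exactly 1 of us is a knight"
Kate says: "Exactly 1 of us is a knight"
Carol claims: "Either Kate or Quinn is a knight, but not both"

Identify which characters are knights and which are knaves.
Quinn is a knave.
Kate is a knave.
Carol is a knave.

Verification:
- Quinn (knave) says "Exactly 1 of us is a knight" - this is FALSE (a lie) because there are 0 knights.
- Kate (knave) says "Exactly 1 of us is a knight" - this is FALSE (a lie) because there are 0 knights.
- Carol (knave) says "Either Kate or Quinn is a knight, but not both" - this is FALSE (a lie) because Kate is a knave and Quinn is a knave.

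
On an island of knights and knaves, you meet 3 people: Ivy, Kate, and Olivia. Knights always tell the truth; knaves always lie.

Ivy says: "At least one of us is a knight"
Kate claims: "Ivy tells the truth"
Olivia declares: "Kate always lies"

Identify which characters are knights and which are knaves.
Ivy is a knight.
Kate is a knight.
Olivia is a knave.

Verification:
- Ivy (knight) says "At least one of us is a knight" - this is TRUE because Ivy and Kate are knights.
- Kate (knight) says "Ivy tells the truth" - this is TRUE because Ivy is a knight.
- Olivia (knave) says "Kate always lies" - this is FALSE (a lie) because Kate is a knight.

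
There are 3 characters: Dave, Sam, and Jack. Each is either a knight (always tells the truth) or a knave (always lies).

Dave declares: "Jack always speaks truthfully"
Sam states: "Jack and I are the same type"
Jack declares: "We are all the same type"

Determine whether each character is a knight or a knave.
Dave is a knight.
Sam is a knight.
Jack is a knight.

Verification:
- Dave (knight) says "Jack always speaks truthfully" - this is TRUE because Jack is a knight.
- Sam (knight) says "Jack and I are the same type" - this is TRUE because Sam is a knight and Jack is a knight.
- Jack (knight) says "We are all the same type" - this is TRUE because Dave, Sam, and Jack are knights.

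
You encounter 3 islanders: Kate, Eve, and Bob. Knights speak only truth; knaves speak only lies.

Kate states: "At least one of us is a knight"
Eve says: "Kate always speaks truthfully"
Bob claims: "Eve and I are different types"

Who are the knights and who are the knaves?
Kate is a knave.
Eve is a knave.
Bob is a knave.

Verification:
- Kate (knave) says "At least one of us is a knight" - this is FALSE (a lie) because no one is a knight.
- Eve (knave) says "Kate always speaks truthfully" - this is FALSE (a lie) because Kate is a knave.
- Bob (knave) says "Eve and I are different types" - this is FALSE (a lie) because Bob is a knave and Eve is a knave.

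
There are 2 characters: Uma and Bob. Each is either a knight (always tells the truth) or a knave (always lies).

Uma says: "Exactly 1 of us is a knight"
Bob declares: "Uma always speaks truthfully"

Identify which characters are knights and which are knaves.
Uma is a knave.
Bob is a knave.

Verification:
- Uma (knave) says "Exactly 1 of us is a knight" - this is FALSE (a lie) because there are 0 knights.
- Bob (knave) says "Uma always speaks truthfully" - this is FALSE (a lie) because Uma is a knave.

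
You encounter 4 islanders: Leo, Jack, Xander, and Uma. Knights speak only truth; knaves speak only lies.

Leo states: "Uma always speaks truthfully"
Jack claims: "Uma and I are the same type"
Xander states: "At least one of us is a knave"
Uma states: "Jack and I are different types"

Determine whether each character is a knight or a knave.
Leo is a knight.
Jack is a knave.
Xander is a knight.
Uma is a knight.

Verification:
- Leo (knight) says "Uma always speaks truthfully" - this is TRUE because Uma is a knight.
- Jack (knave) says "Uma and I are the same type" - this is FALSE (a lie) because Jack is a knave and Uma is a knight.
- Xander (knight) says "At least one of us is a knave" - this is TRUE because Jack is a knave.
- Uma (knight) says "Jack and I are different types" - this is TRUE because Uma is a knight and Jack is a knave.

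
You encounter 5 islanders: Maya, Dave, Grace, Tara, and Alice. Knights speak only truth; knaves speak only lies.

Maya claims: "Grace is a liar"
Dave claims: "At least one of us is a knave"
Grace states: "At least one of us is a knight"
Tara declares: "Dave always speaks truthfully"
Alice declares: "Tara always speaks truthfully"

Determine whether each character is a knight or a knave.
Maya is a knave.
Dave is a knight.
Grace is a knight.
Tara is a knight.
Alice is a knight.

Verification:
- Maya (knave) says "Grace is a liar" - this is FALSE (a lie) because Grace is a knight.
- Dave (knight) says "At least one of us is a knave" - this is TRUE because Maya is a knave.
- Grace (knight) says "At least one of us is a knight" - this is TRUE because Dave, Grace, Tara, and Alice are knights.
- Tara (knight) says "Dave always speaks truthfully" - this is TRUE because Dave is a knight.
- Alice (knight) says "Tara always speaks truthfully" - this is TRUE because Tara is a knight.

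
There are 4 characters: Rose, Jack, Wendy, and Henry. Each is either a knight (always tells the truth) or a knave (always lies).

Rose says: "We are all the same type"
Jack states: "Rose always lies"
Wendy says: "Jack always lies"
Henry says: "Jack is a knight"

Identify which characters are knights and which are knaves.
Rose is a knave.
Jack is a knight.
Wendy is a knave.
Henry is a knight.

Verification:
- Rose (knave) says "We are all the same type" - this is FALSE (a lie) because Jack and Henry are knights and Rose and Wendy are knaves.
- Jack (knight) says "Rose always lies" - this is TRUE because Rose is a knave.
- Wendy (knave) says "Jack always lies" - this is FALSE (a lie) because Jack is a knight.
- Henry (knight) says "Jack is a knight" - this is TRUE because Jack is a knight.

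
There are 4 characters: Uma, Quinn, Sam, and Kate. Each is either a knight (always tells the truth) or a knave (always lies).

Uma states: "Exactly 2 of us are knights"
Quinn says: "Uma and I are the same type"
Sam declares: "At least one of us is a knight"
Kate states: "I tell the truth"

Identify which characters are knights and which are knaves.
Uma is a knight.
Quinn is a knave.
Sam is a knight.
Kate is a knave.

Verification:
- Uma (knight) says "Exactly 2 of us are knights" - this is TRUE because there are 2 knights.
- Quinn (knave) says "Uma and I are the same type" - this is FALSE (a lie) because Quinn is a knave and Uma is a knight.
- Sam (knight) says "At least one of us is a knight" - this is TRUE because Uma and Sam are knights.
- Kate (knave) says "I tell the truth" - this is FALSE (a lie) because Kate is a knave.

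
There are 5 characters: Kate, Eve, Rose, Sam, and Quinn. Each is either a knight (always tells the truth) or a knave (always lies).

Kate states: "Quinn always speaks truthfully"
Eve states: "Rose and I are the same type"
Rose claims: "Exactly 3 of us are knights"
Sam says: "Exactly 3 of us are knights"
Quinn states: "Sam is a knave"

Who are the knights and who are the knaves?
Kate is a knave.
Eve is a knight.
Rose is a knight.
Sam is a knight.
Quinn is a knave.

Verification:
- Kate (knave) says "Quinn always speaks truthfully" - this is FALSE (a lie) because Quinn is a knave.
- Eve (knight) says "Rose and I are the same type" - this is TRUE because Eve is a knight and Rose is a knight.
- Rose (knight) says "Exactly 3 of us are knights" - this is TRUE because there are 3 knights.
- Sam (knight) says "Exactly 3 of us are knights" - this is TRUE because there are 3 knights.
- Quinn (knave) says "Sam is a knave" - this is FALSE (a lie) because Sam is a knight.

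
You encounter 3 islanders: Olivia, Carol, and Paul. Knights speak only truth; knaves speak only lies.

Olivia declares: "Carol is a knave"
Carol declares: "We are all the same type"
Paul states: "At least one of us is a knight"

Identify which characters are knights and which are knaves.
Olivia is a knight.
Carol is a knave.
Paul is a knight.

Verification:
- Olivia (knight) says "Carol is a knave" - this is TRUE because Carol is a knave.
- Carol (knave) says "We are all the same type" - this is FALSE (a lie) because Olivia and Paul are knights and Carol is a knave.
- Paul (knight) says "At least one of us is a knight" - this is TRUE because Olivia and Paul are knights.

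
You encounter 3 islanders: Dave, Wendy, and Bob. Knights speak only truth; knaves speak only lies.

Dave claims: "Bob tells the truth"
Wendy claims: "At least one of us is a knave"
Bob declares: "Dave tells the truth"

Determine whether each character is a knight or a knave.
Dave is a knave.
Wendy is a knight.
Bob is a knave.

Verification:
- Dave (knave) says "Bob tells the truth" - this is FALSE (a lie) because Bob is a knave.
- Wendy (knight) says "At least one of us is a knave" - this is TRUE because Dave and Bob are knaves.
- Bob (knave) says "Dave tells the truth" - this is FALSE (a lie) because Dave is a knave.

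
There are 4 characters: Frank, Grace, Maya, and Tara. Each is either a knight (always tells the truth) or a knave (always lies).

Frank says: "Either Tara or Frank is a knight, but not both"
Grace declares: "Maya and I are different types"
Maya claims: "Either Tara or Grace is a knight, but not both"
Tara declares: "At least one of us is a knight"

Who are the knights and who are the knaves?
Frank is a knave.
Grace is a knave.
Maya is a knave.
Tara is a knave.

Verification:
- Frank (knave) says "Either Tara or Frank is a knight, but not both" - this is FALSE (a lie) because Tara is a knave and Frank is a knave.
- Grace (knave) says "Maya and I are different types" - this is FALSE (a lie) because Grace is a knave and Maya is a knave.
- Maya (knave) says "Either Tara or Grace is a knight, but not both" - this is FALSE (a lie) because Tara is a knave and Grace is a knave.
- Tara (knave) says "At least one of us is a knight" - this is FALSE (a lie) because no one is a knight.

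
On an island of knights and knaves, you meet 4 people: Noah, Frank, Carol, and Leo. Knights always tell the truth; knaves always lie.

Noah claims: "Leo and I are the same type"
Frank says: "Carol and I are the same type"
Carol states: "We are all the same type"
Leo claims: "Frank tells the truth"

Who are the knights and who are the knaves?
Noah is a knight.
Frank is a knight.
Carol is a knight.
Leo is a knight.

Verification:
- Noah (knight) says "Leo and I are the same type" - this is TRUE because Noah is a knight and Leo is a knight.
- Frank (knight) says "Carol and I are the same type" - this is TRUE because Frank is a knight and Carol is a knight.
- Carol (knight) says "We are all the same type" - this is TRUE because Noah, Frank, Carol, and Leo are knights.
- Leo (knight) says "Frank tells the truth" - this is TRUE because Frank is a knight.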